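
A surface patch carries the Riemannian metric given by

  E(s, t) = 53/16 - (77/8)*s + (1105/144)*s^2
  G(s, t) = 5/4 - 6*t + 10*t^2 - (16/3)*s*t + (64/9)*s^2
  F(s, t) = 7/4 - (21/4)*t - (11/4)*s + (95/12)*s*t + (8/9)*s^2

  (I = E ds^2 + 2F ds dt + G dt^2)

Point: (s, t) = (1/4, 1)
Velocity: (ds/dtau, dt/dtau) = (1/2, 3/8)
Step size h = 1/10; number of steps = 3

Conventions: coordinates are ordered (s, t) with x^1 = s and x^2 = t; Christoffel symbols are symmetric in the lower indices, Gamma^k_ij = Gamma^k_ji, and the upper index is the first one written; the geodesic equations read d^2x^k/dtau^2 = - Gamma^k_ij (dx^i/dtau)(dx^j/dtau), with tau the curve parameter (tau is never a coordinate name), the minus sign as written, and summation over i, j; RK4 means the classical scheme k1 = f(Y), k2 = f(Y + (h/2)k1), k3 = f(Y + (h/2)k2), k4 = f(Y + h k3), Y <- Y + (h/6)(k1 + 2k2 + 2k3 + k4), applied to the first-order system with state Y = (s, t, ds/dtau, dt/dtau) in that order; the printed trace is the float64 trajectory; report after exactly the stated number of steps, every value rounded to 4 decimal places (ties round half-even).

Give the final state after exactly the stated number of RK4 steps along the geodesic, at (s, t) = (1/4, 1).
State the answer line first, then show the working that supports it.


Answer: s = 0.4069, t = 1.0953, ds/dtau = 0.5309, dt/dtau = 0.2546

f(Y) = (ds/dtau, dt/dtau, -Gamma^s_ij Y'^i Y'^j, -Gamma^t_ij Y'^i Y'^j) with the Gammas evaluated at the stage position; h = 0.100000; intermediate values shown to 6 dp
step 0: s = 0.2500, t = 1.0000, ds/dtau = 0.5000, dt/dtau = 0.3750
step 1:
  k1: at (s, t) = (0.250000, 1.000000), (ds/dtau, dt/dtau) = (0.500000, 0.375000); Gamma_sss = -0.384565, Gamma_sst = -1.357730, Gamma_stt = 2.303351, Gamma_tss = 1.096791, Gamma_tst = -0.874039, Gamma_ttt = 2.589234; k1 = (0.500000, 0.375000, 0.281381, -0.310544)
  k2: at (s, t) = (0.275000, 1.018750), (ds/dtau, dt/dtau) = (0.514069, 0.359473); Gamma_sss = -0.221441, Gamma_sst = -1.126773, Gamma_stt = 2.014619, Gamma_tss = 1.172400, Gamma_tst = -0.678353, Gamma_ttt = 2.329915; k2 = (0.514069, 0.359473, 0.214631, -0.360189)
  k3: at (s, t) = (0.275703, 1.017974), (ds/dtau, dt/dtau) = (0.510732, 0.356991); Gamma_sss = -0.217202, Gamma_sst = -1.116301, Gamma_stt = 1.990190, Gamma_tss = 1.176417, Gamma_tst = -0.672099, Gamma_ttt = 2.319528; k3 = (0.510732, 0.356991, 0.210084, -0.357388)
  k4: at (s, t) = (0.301073, 1.035699), (ds/dtau, dt/dtau) = (0.521008, 0.339261); Gamma_sss = -0.073996, Gamma_sst = -0.871337, Gamma_stt = 1.594121, Gamma_tss = 1.230806, Gamma_tst = -0.492011, Gamma_ttt = 2.042235; k4 = (0.521008, 0.339261, 0.144637, -0.395226)
  Y <- Y + (h/6)(k1 + 2k2 + 2k3 + k4): s = 0.3012, t = 1.0358, ds/dtau = 0.5213, dt/dtau = 0.3393
step 2:
  k1: at (s, t) = (0.301177, 1.035786), (ds/dtau, dt/dtau) = (0.521257, 0.339318); Gamma_sss = -0.073462, Gamma_sst = -0.870389, Gamma_stt = 1.592532, Gamma_tss = 1.230954, Gamma_tst = -0.491338, Gamma_ttt = 2.041141; k1 = (0.521257, 0.339318, 0.144497, -0.395664)
  k2: at (s, t) = (0.327240, 1.052752), (ds/dtau, dt/dtau) = (0.528482, 0.319535); Gamma_sss = 0.044918, Gamma_sst = -0.624782, Gamma_stt = 1.104793, Gamma_tss = 1.264918, Gamma_tst = -0.331721, Gamma_ttt = 1.761673; k2 = (0.528482, 0.319535, 0.085664, -0.421120)
  k3: at (s, t) = (0.327601, 1.051763), (ds/dtau, dt/dtau) = (0.525541, 0.318262); Gamma_sss = 0.046079, Gamma_sst = -0.617906, Gamma_stt = 1.083225, Gamma_tss = 1.267316, Gamma_tst = -0.328377, Gamma_ttt = 1.755112; k3 = (0.525541, 0.318262, 0.084254, -0.417952)
  k4: at (s, t) = (0.353731, 1.067613), (ds/dtau, dt/dtau) = (0.529683, 0.297523); Gamma_sss = 0.132791, Gamma_sst = -0.391974, Gamma_stt = 0.538126, Gamma_tss = 1.281780, Gamma_tst = -0.197033, Gamma_ttt = 1.497098; k4 = (0.529683, 0.297523, 0.038653, -0.430042)
  Y <- Y + (h/6)(k1 + 2k2 + 2k3 + k4): s = 0.3538, t = 1.0677, ds/dtau = 0.5300, dt/dtau = 0.2976
step 3:
  k1: at (s, t) = (0.353827, 1.067660), (ds/dtau, dt/dtau) = (0.529974, 0.297587); Gamma_sss = 0.133048, Gamma_sst = -0.391172, Gamma_stt = 0.535961, Gamma_tss = 1.281816, Gamma_tst = -0.196595, Gamma_ttt = 1.496190; k1 = (0.529974, 0.297587, 0.038553, -0.430515)
  k2: at (s, t) = (0.380325, 1.082540), (ds/dtau, dt/dtau) = (0.531902, 0.276061); Gamma_sss = 0.189566, Gamma_sst = -0.191956, Gamma_stt = -0.050624, Gamma_tss = 1.281057, Gamma_tst = -0.091903, Gamma_ttt = 1.268386; k2 = (0.531902, 0.276061, 0.006599, -0.432110)
  k3: at (s, t) = (0.380422, 1.081463), (ds/dtau, dt/dtau) = (0.530304, 0.275982); Gamma_sss = 0.189172, Gamma_sst = -0.188284, Gamma_stt = -0.065834, Gamma_tss = 1.282808, Gamma_tst = -0.090275, Gamma_ttt = 1.265287; k3 = (0.530304, 0.275982, 0.006927, -0.430702)
  k4: at (s, t) = (0.406857, 1.095259), (ds/dtau, dt/dtau) = (0.530667, 0.254517); Gamma_sss = 0.216913, Gamma_sst = -0.025360, Gamma_stt = -0.665246, Gamma_tss = 1.270774, Gamma_tst = -0.011709, Gamma_ttt = 1.078926; k4 = (0.530667, 0.254517, -0.011140, -0.424588)
  Y <- Y + (h/6)(k1 + 2k2 + 2k3 + k4): s = 0.4069, t = 1.0953, ds/dtau = 0.5309, dt/dtau = 0.2546


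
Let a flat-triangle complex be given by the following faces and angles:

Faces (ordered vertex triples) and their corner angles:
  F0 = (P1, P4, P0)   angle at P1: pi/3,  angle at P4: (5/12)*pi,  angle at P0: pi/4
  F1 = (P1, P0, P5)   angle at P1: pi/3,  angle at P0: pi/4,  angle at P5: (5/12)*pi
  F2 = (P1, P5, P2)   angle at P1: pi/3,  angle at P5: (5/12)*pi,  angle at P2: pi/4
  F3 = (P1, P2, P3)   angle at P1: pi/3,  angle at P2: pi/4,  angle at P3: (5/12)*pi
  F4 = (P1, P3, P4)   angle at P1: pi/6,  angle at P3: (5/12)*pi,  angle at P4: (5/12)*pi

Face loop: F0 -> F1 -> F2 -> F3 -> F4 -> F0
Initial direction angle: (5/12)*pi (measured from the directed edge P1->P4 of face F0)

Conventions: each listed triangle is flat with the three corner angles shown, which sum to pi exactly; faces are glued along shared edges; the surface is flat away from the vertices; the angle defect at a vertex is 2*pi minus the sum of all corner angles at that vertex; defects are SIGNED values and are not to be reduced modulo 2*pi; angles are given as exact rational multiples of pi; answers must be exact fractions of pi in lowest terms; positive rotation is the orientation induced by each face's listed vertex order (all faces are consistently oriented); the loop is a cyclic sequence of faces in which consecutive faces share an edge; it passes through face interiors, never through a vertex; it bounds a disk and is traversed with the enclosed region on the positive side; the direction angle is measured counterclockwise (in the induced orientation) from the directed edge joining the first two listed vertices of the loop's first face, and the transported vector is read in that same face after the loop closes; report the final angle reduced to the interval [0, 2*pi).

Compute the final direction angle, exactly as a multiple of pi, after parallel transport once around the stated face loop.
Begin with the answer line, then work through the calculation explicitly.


Answer: final direction angle = (11/12)*pi

enclosed vertex P1: corner angles sum to (3/2)*pi, defect = 2*pi - (3/2)*pi = pi/2
the final direction is the initial angle plus the enclosed defects, taken mod 2*pi in the induced orientation
final angle = (5/12)*pi + pi/2 = (11/12)*pi (mod 2*pi)


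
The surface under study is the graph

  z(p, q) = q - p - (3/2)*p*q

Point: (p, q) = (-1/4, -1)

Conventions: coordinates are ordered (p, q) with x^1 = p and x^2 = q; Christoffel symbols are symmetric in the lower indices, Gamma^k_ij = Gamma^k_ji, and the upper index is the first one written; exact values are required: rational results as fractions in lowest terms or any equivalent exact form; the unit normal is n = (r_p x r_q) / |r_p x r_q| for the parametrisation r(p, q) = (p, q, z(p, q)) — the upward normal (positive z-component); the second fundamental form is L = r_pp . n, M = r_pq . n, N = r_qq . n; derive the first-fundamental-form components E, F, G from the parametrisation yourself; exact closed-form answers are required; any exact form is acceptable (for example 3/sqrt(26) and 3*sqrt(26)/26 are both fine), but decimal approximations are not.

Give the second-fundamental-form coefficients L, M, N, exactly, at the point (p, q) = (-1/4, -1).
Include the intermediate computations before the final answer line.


z_p = 1/2, z_q = 11/8, z_pp = 0, z_pq = -3/2, z_qq = 0
E = 5/4, F = 11/16, G = 185/64; answer radicand W^2 = 201/64
unnormalised second-form numerators: l = 0, m = -3/2, n = 0; L = l/sqrt(201/64), and similarly M = m/sqrt(W^2), N = n/sqrt(W^2)

Answer: L = 0, M = -4*sqrt(201)/67, N = 0


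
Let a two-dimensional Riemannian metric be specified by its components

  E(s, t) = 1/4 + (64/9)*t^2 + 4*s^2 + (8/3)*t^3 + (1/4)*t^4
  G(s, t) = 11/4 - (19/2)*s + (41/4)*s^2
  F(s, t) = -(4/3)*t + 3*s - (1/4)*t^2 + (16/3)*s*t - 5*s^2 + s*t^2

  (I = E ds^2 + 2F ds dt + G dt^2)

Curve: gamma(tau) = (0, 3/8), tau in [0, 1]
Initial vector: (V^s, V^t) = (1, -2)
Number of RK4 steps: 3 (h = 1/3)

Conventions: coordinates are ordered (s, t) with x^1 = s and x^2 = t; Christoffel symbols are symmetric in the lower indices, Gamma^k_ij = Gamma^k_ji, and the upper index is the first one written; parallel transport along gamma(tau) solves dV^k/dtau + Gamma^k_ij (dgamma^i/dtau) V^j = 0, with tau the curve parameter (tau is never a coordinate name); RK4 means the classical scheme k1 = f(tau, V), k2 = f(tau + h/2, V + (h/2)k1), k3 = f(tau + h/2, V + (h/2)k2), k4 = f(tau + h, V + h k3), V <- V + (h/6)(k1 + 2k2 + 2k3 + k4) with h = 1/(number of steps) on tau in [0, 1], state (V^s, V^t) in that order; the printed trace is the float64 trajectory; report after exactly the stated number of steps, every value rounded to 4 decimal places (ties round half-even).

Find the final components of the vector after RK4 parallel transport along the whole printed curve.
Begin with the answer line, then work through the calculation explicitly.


Answer: V^s = 1.0000, V^t = -2.0000

gamma'(tau) = (0, 0); f(tau, V)^k = -Gamma^k_ij(gamma(tau)) gamma'^i(tau) V^j; h = 1/3; intermediate values shown to 6 dp
curve data and Christoffel symbols at the stage parameters:
  tau = 0.000000: gamma = (0.000000, 0.375000), gamma' = (0.000000, 0.000000); Gamma_sss = 0.284060, Gamma_sst = 1.805115, Gamma_stt = 2.500465, Gamma_tss = 0.740766, Gamma_tst = -1.375993, Gamma_ttt = 0.486596
  tau = 0.166667: gamma = (0.000000, 0.375000), gamma' = (0.000000, 0.000000); Gamma_sss = 0.284060, Gamma_sst = 1.805115, Gamma_stt = 2.500465, Gamma_tss = 0.740766, Gamma_tst = -1.375993, Gamma_ttt = 0.486596
  tau = 0.333333: gamma = (0.000000, 0.375000), gamma' = (0.000000, 0.000000); Gamma_sss = 0.284060, Gamma_sst = 1.805115, Gamma_stt = 2.500465, Gamma_tss = 0.740766, Gamma_tst = -1.375993, Gamma_ttt = 0.486596
  tau = 0.500000: gamma = (0.000000, 0.375000), gamma' = (0.000000, 0.000000); Gamma_sss = 0.284060, Gamma_sst = 1.805115, Gamma_stt = 2.500465, Gamma_tss = 0.740766, Gamma_tst = -1.375993, Gamma_ttt = 0.486596
  tau = 0.666667: gamma = (0.000000, 0.375000), gamma' = (0.000000, 0.000000); Gamma_sss = 0.284060, Gamma_sst = 1.805115, Gamma_stt = 2.500465, Gamma_tss = 0.740766, Gamma_tst = -1.375993, Gamma_ttt = 0.486596
  tau = 0.833333: gamma = (0.000000, 0.375000), gamma' = (0.000000, 0.000000); Gamma_sss = 0.284060, Gamma_sst = 1.805115, Gamma_stt = 2.500465, Gamma_tss = 0.740766, Gamma_tst = -1.375993, Gamma_ttt = 0.486596
  tau = 1.000000: gamma = (0.000000, 0.375000), gamma' = (0.000000, 0.000000); Gamma_sss = 0.284060, Gamma_sst = 1.805115, Gamma_stt = 2.500465, Gamma_tss = 0.740766, Gamma_tst = -1.375993, Gamma_ttt = 0.486596
step 0: V^s = 1.0000, V^t = -2.0000
step 1: k1 = (0.000000, 0.000000), k2 = (0.000000, 0.000000), k3 = (0.000000, 0.000000), k4 = (0.000000, 0.000000); V <- V + (h/6)(k1 + 2k2 + 2k3 + k4): V^s = 1.0000, V^t = -2.0000
step 2: k1 = (0.000000, 0.000000), k2 = (0.000000, 0.000000), k3 = (0.000000, 0.000000), k4 = (0.000000, 0.000000); V <- V + (h/6)(k1 + 2k2 + 2k3 + k4): V^s = 1.0000, V^t = -2.0000
step 3: k1 = (0.000000, 0.000000), k2 = (0.000000, 0.000000), k3 = (0.000000, 0.000000), k4 = (0.000000, 0.000000); V <- V + (h/6)(k1 + 2k2 + 2k3 + k4): V^s = 1.0000, V^t = -2.0000


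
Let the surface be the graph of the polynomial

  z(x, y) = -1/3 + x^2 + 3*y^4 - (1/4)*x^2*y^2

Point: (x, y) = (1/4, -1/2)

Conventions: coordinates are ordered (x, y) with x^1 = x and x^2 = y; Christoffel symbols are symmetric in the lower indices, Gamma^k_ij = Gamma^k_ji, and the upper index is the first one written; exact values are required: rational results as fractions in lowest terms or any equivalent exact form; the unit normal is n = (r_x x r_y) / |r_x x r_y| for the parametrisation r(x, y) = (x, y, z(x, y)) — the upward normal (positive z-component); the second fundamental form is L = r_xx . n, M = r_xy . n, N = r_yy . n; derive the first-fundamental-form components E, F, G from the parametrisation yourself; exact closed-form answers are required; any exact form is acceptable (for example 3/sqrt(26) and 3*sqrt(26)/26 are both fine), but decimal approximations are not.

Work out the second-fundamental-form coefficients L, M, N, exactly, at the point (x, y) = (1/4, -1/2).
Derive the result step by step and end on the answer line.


z_x = 15/32, z_y = -95/64, z_xx = 15/8, z_xy = 1/8, z_yy = 287/32
E = 1249/1024, F = -1425/2048, G = 13121/4096; answer radicand W^2 = 14021/4096
unnormalised second-form numerators: l = 15/8, m = 1/8, n = 287/32; L = l/sqrt(14021/4096), and similarly M = m/sqrt(W^2), N = n/sqrt(W^2)

Answer: L = 120*sqrt(14021)/14021, M = 8*sqrt(14021)/14021, N = 82*sqrt(14021)/2003


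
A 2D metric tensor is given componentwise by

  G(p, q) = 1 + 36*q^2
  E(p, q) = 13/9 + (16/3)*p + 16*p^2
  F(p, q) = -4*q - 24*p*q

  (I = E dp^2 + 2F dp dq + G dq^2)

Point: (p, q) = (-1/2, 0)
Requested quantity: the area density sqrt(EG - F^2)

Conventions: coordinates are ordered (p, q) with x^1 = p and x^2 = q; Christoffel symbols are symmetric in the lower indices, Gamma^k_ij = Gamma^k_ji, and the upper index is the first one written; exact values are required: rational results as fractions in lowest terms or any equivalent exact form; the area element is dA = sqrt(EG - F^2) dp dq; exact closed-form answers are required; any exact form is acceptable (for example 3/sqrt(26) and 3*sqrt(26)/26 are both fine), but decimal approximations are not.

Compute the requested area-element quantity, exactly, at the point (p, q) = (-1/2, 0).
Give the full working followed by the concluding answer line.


E = 25/9, F = 0, G = 1; EG - F^2 = 25/9

Answer: sqrt(EG - F^2) = 5/3


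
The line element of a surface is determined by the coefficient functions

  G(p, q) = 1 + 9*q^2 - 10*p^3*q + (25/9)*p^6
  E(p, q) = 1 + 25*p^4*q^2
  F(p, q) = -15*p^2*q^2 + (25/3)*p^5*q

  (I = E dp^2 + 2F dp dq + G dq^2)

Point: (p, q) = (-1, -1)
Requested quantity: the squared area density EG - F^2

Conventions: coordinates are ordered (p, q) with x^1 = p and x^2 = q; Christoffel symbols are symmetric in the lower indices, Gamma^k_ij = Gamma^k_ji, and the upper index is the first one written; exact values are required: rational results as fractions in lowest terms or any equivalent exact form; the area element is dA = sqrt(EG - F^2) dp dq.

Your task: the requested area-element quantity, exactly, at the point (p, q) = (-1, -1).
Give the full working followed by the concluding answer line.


E = 26, F = -20/3, G = 25/9; EG - F^2 = 250/9

Answer: EG - F^2 = 250/9


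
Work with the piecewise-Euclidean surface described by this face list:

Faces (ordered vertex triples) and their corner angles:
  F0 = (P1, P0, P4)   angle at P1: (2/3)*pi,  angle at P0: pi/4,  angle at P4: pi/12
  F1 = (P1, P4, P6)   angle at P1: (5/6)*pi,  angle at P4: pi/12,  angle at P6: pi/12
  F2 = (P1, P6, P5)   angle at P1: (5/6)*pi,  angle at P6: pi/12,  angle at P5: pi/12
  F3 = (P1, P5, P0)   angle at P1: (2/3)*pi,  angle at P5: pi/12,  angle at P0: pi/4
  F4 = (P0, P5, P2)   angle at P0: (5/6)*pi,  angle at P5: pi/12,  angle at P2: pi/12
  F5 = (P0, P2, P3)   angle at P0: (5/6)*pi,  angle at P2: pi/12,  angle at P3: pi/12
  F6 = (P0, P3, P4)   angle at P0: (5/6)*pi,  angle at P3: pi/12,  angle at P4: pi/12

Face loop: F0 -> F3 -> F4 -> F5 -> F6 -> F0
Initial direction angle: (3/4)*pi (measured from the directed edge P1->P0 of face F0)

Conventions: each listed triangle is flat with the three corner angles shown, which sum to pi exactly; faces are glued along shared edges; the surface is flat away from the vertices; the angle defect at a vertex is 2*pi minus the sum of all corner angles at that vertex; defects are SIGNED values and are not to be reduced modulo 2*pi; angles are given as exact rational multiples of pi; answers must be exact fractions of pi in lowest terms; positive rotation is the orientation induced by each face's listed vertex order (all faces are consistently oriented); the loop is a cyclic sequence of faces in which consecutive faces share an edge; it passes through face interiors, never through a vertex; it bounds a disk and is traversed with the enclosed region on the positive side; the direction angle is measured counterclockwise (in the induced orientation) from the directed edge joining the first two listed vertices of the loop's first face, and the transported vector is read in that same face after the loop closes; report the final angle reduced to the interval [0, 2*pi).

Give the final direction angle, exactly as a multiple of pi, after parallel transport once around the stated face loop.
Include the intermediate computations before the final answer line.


enclosed vertex P0: corner angles sum to 3*pi, defect = 2*pi - 3*pi = -pi
holonomy = initial angle + sum of enclosed defects (mod 2*pi), positive in the induced orientation
final angle = (3/4)*pi - pi = (7/4)*pi (mod 2*pi)

Answer: final direction angle = (7/4)*pi


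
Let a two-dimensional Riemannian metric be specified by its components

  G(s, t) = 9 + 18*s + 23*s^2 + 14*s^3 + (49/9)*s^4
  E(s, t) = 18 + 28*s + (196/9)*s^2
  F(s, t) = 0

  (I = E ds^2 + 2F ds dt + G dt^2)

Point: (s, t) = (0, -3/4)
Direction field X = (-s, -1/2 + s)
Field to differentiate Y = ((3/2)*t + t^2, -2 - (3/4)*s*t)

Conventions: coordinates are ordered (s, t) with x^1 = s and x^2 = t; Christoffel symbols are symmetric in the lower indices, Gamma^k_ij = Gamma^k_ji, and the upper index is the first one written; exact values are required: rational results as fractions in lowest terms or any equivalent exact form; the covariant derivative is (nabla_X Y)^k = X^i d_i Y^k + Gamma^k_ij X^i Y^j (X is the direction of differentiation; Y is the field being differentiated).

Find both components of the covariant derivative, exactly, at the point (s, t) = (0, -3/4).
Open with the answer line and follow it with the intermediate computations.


Answer: (nabla_X Y)^s = -1/2, (nabla_X Y)^t = 9/32

E = 18, F = 0, G = 9 at the point
E_s = 28, E_t = 0, F_s = 0, F_t = 0, G_s = 18, G_t = 0
EG - F^2 = 162;  g^inv = (1/162) * [[9, 0], [0, 18]]
first-kind symbols [ij,l] = (1/2)(d_i g_jl + d_j g_il - d_l g_ij): [ss,s] = E_s/2 = 14, [ss,t] = F_s - E_t/2 = 0, [st,s] = E_t/2 = 0, [st,t] = G_s/2 = 9, [tt,s] = F_t - G_s/2 = -9, [tt,t] = G_t/2 = 0
Gamma^s_ij = (G*[ij,s] - F*[ij,t])/(EG - F^2), Gamma^t_ij = (E*[ij,t] - F*[ij,s])/(EG - F^2)
Gamma_sss = 7/9, Gamma_sst = 0, Gamma_stt = -1/2, Gamma_tss = 0, Gamma_tst = 1, Gamma_ttt = 0
X = (0, -1/2), Y = (-9/16, -2) at the point


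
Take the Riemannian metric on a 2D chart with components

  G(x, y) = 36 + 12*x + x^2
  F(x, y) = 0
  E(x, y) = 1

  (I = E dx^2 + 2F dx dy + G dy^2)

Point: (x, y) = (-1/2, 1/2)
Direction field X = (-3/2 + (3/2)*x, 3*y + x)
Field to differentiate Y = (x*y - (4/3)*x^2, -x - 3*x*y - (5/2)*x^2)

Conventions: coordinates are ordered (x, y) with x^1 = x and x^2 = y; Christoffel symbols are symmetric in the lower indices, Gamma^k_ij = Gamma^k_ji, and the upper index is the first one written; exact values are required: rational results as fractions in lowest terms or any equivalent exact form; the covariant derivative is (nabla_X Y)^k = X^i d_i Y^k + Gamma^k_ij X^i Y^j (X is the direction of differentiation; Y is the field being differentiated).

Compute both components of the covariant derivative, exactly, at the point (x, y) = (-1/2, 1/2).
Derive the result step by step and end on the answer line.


E = 1, F = 0, G = 121/4 at the point
E_x = 0, E_y = 0, F_x = 0, F_y = 0, G_x = 11, G_y = 0
EG - F^2 = 121/4;  g^inv = (4/121) * [[121/4, 0], [0, 1]]
first-kind symbols [ij,l] = (1/2)(d_i g_jl + d_j g_il - d_l g_ij): [xx,x] = E_x/2 = 0, [xx,y] = F_x - E_y/2 = 0, [xy,x] = E_y/2 = 0, [xy,y] = G_x/2 = 11/2, [yy,x] = F_y - G_x/2 = -11/2, [yy,y] = G_y/2 = 0
Gamma^x_ij = (G*[ij,x] - F*[ij,y])/(EG - F^2), Gamma^y_ij = (E*[ij,y] - F*[ij,x])/(EG - F^2)
Gamma_xxx = 0, Gamma_xxy = 0, Gamma_xyy = -11/2, Gamma_yxx = 0, Gamma_yxy = 2/11, Gamma_yyy = 0
X = (-9/4, 1), Y = (-7/12, 5/8) at the point

Answer: (nabla_X Y)^x = -129/16, (nabla_X Y)^y = 601/528


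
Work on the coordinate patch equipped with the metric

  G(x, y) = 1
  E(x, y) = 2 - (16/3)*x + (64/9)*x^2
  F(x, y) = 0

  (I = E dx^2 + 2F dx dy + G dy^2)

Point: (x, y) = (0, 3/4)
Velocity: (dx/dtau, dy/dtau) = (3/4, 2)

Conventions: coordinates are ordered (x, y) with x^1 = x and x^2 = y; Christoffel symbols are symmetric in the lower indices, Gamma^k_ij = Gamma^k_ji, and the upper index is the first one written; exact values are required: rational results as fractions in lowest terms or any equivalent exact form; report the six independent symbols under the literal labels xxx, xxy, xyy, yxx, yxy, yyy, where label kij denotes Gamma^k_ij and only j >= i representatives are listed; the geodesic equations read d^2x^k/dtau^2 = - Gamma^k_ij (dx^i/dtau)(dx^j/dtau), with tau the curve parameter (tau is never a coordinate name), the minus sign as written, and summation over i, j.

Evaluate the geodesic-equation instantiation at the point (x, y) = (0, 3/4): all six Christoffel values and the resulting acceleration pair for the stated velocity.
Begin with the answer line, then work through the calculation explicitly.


Answer: Gamma_xxx = -4/3, Gamma_xxy = 0, Gamma_xyy = 0, Gamma_yxx = 0, Gamma_yxy = 0, Gamma_yyy = 0; accelerations (d^2x/dtau^2, d^2y/dtau^2) = (3/4, 0)

E = 2, F = 0, G = 1 at the point
E_x = -16/3, E_y = 0, F_x = 0, F_y = 0, G_x = 0, G_y = 0
EG - F^2 = 2;  g^inv = (1/2) * [[1, 0], [0, 2]]
first-kind symbols [ij,l] = (1/2)(d_i g_jl + d_j g_il - d_l g_ij): [xx,x] = E_x/2 = -8/3, [xx,y] = F_x - E_y/2 = 0, [xy,x] = E_y/2 = 0, [xy,y] = G_x/2 = 0, [yy,x] = F_y - G_x/2 = 0, [yy,y] = G_y/2 = 0
Gamma^x_ij = (G*[ij,x] - F*[ij,y])/(EG - F^2), Gamma^y_ij = (E*[ij,y] - F*[ij,x])/(EG - F^2)
Gamma_xxx = -4/3, Gamma_xxy = 0, Gamma_xyy = 0, Gamma_yxx = 0, Gamma_yxy = 0, Gamma_yyy = 0
d^2x/dtau^2 = -(Gamma_xxx*(3/4)^2 + 2*Gamma_xxy*(3/4)*(2) + Gamma_xyy*(2)^2) = 3/4
d^2y/dtau^2 = -(Gamma_yxx*(3/4)^2 + 2*Gamma_yxy*(3/4)*(2) + Gamma_yyy*(2)^2) = 0


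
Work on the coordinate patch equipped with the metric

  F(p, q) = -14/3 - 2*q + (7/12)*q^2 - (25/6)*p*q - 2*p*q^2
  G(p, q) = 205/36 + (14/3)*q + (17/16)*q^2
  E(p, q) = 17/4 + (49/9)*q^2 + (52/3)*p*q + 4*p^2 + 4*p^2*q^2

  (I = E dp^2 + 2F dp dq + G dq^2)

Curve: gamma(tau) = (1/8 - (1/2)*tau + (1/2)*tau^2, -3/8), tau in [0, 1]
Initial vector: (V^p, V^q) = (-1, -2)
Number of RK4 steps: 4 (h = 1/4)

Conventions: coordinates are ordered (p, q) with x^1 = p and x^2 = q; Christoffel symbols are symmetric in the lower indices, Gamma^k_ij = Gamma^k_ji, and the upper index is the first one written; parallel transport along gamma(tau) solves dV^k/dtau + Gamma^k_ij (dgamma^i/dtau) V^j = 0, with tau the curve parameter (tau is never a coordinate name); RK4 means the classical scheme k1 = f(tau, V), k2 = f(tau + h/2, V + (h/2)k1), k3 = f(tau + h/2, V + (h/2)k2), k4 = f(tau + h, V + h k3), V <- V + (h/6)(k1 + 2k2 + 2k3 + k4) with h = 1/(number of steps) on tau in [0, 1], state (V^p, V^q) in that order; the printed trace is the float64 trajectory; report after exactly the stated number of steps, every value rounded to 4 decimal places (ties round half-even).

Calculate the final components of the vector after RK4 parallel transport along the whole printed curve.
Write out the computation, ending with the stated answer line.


gamma'(tau) = (-1/2 + tau, 0); f(tau, V)^k = -Gamma^k_ij(gamma(tau)) gamma'^i(tau) V^j; h = 1/4; intermediate values shown to 6 dp
curve data and Christoffel symbols at the stage parameters:
  tau = 0.000000: gamma = (0.125000, -0.375000), gamma' = (-0.500000, 0.000000); Gamma_ppp = -0.664200, Gamma_ppq = -1.005550, Gamma_pqq = -1.059198, Gamma_qpp = -0.043374, Gamma_qpq = -0.902540, Gamma_qqq = -0.478059
  tau = 0.125000: gamma = (0.070312, -0.375000), gamma' = (-0.375000, 0.000000); Gamma_ppp = -0.380941, Gamma_ppq = -1.245305, Gamma_pqq = -0.739723, Gamma_qpp = 0.316207, Gamma_qpq = -1.139049, Gamma_qqq = -0.203972
  tau = 0.250000: gamma = (0.031250, -0.375000), gamma' = (-0.250000, 0.000000); Gamma_ppp = -0.213187, Gamma_ppq = -1.363574, Gamma_pqq = -0.559632, Gamma_qpp = 0.548282, Gamma_qpq = -1.263896, Gamma_qqq = -0.046089
  tau = 0.375000: gamma = (0.007812, -0.375000), gamma' = (-0.125000, 0.000000); Gamma_ppp = -0.124381, Gamma_ppq = -1.418116, Gamma_pqq = -0.467439, Gamma_qpp = 0.678966, Gamma_qpq = -1.324853, Gamma_qqq = 0.035936
  tau = 0.500000: gamma = (0.000000, -0.375000), gamma' = (0.000000, 0.000000); Gamma_ppp = -0.096566, Gamma_ppq = -1.433957, Gamma_pqq = -0.439052, Gamma_qpp = 0.721232, Gamma_qpq = -1.343159, Gamma_qqq = 0.061382
  tau = 0.625000: gamma = (0.007812, -0.375000), gamma' = (0.125000, 0.000000); Gamma_ppp = -0.124381, Gamma_ppq = -1.418116, Gamma_pqq = -0.467439, Gamma_qpp = 0.678966, Gamma_qpq = -1.324853, Gamma_qqq = 0.035936
  tau = 0.750000: gamma = (0.031250, -0.375000), gamma' = (0.250000, 0.000000); Gamma_ppp = -0.213187, Gamma_ppq = -1.363574, Gamma_pqq = -0.559632, Gamma_qpp = 0.548282, Gamma_qpq = -1.263896, Gamma_qqq = -0.046089
  tau = 0.875000: gamma = (0.070312, -0.375000), gamma' = (0.375000, 0.000000); Gamma_ppp = -0.380941, Gamma_ppq = -1.245305, Gamma_pqq = -0.739723, Gamma_qpp = 0.316207, Gamma_qpq = -1.139049, Gamma_qqq = -0.203972
  tau = 1.000000: gamma = (0.125000, -0.375000), gamma' = (0.500000, 0.000000); Gamma_ppp = -0.664200, Gamma_ppq = -1.005550, Gamma_pqq = -1.059198, Gamma_qpp = -0.043374, Gamma_qpq = -0.902540, Gamma_qqq = -0.478059
step 0: V^p = -1.0000, V^q = -2.0000
step 1: k1 = (1.337649, 0.924227), k2 = (0.998995, 0.706189), k3 = (1.017770, 0.712811), k4 = (0.660774, 0.473447); V <- V + (h/6)(k1 + 2k2 + 2k3 + k4): V^p = -0.7487, V^q = -1.8235
step 2: k1 = (0.661525, 0.473562), k2 = (0.323105, 0.235661), k3 = (0.329034, 0.236995), k4 = (0.000000, 0.000000); V <- V + (h/6)(k1 + 2k2 + 2k3 + k4): V^p = -0.6668, V^q = -1.7644
step 3: k1 = (0.000000, 0.000000), k2 = (-0.323131, -0.235607), k3 = (-0.328979, -0.237056), k4 = (-0.661592, -0.473562); V <- V + (h/6)(k1 + 2k2 + 2k3 + k4): V^p = -0.7487, V^q = -1.8235
step 4: k1 = (-0.661526, -0.473563), k2 = (-0.997967, -0.705606), k3 = (-1.017520, -0.713009), k4 = (-1.339550, -0.925090); V <- V + (h/6)(k1 + 2k2 + 2k3 + k4): V^p = -1.0000, V^q = -2.0000

Answer: V^p = -1.0000, V^q = -2.0000


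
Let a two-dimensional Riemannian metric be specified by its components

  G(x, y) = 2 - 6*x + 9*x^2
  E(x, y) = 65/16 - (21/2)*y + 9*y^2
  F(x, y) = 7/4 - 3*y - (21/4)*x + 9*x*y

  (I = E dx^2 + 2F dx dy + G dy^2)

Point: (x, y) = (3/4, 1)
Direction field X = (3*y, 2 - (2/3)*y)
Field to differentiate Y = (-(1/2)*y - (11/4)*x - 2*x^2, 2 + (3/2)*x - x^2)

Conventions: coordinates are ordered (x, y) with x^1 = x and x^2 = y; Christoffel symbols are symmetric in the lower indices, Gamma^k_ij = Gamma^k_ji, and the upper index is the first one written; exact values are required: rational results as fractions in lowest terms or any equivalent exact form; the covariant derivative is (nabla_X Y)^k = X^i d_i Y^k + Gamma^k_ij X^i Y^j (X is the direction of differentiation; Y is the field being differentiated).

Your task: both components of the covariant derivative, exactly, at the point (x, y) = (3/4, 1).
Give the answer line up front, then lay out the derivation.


Answer: (nabla_X Y)^x = -1355/88, (nabla_X Y)^y = 665/264

E = 41/16, F = 25/16, G = 41/16 at the point
E_x = 0, E_y = 15/2, F_x = 15/4, F_y = 15/4, G_x = 15/2, G_y = 0
EG - F^2 = 33/8;  g^inv = (8/33) * [[41/16, -25/16], [-25/16, 41/16]]
first-kind symbols [ij,l] = (1/2)(d_i g_jl + d_j g_il - d_l g_ij): [xx,x] = E_x/2 = 0, [xx,y] = F_x - E_y/2 = 0, [xy,x] = E_y/2 = 15/4, [xy,y] = G_x/2 = 15/4, [yy,x] = F_y - G_x/2 = 0, [yy,y] = G_y/2 = 0
Gamma^x_ij = (G*[ij,x] - F*[ij,y])/(EG - F^2), Gamma^y_ij = (E*[ij,y] - F*[ij,x])/(EG - F^2)
Gamma_xxx = 0, Gamma_xxy = 10/11, Gamma_xyy = 0, Gamma_yxx = 0, Gamma_yxy = 10/11, Gamma_yyy = 0
X = (3, 4/3), Y = (-59/16, 41/16) at the point


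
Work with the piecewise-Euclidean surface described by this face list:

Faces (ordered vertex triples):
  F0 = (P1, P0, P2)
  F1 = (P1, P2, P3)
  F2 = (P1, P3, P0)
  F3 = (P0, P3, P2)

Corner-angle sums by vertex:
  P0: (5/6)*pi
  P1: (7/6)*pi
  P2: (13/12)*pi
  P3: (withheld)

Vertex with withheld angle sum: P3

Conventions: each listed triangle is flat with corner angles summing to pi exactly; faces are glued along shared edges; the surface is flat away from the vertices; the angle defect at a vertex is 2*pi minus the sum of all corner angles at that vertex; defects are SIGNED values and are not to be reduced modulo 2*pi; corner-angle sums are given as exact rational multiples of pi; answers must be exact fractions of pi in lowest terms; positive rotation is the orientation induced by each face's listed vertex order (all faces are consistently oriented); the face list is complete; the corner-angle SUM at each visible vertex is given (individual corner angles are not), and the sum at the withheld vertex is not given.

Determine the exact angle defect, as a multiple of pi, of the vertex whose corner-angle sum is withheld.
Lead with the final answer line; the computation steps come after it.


Answer: defect(P3) = (13/12)*pi

V = 4, E = 6, F = 4; chi = V - E + F = 2
Gauss-Bonnet: total defect = 2*pi*chi = 4*pi; visible defects sum to (35/12)*pi


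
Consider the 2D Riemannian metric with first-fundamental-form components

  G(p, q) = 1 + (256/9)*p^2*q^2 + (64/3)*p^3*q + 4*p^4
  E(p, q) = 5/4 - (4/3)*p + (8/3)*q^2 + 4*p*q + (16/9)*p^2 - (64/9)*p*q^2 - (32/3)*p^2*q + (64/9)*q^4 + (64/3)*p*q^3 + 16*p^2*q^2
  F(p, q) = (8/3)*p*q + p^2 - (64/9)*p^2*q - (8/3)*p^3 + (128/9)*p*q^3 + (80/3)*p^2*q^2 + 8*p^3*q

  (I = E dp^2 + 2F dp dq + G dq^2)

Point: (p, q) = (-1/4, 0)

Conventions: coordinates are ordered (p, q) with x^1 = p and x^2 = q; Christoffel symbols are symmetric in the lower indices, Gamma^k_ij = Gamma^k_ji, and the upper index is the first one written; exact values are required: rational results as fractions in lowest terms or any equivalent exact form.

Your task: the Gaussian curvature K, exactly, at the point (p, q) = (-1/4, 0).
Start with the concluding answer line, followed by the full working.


Answer: K = 258048/970225

E = 61/36, F = 5/48, G = 65/64, EG - F^2 = 985/576 at the point
E_p = -20/9, E_q = -5/3, F_p = -1, F_q = -89/72, G_p = -1/4, G_q = -1/3
E_qq = 98/9, F_pq = 139/18, G_pp = 3
Evaluate Brioschi's two determinant matrices M1, M2 and divide by (EG - F^2)^2.
M1 = [[-E_qq/2 + F_pq - G_pp/2, E_p/2, F_p - E_q/2], [F_q - G_p/2, E, F], [G_q/2, F, G]] = [[7/9, -10/9, -1/6], [-10/9, 61/36, 5/48], [-1/6, 5/48, 65/64]]; det M1 = 13/192
M2 = [[0, E_q/2, G_p/2], [E_q/2, E, F], [G_p/2, F, G]] = [[0, -5/6, -1/8], [-5/6, 61/36, 5/48], [-1/8, 5/48, 65/64]]; det M2 = -409/576
det M1 - det M2 = 7/9; K = 7/9 / (985/576)^2 = 258048/970225


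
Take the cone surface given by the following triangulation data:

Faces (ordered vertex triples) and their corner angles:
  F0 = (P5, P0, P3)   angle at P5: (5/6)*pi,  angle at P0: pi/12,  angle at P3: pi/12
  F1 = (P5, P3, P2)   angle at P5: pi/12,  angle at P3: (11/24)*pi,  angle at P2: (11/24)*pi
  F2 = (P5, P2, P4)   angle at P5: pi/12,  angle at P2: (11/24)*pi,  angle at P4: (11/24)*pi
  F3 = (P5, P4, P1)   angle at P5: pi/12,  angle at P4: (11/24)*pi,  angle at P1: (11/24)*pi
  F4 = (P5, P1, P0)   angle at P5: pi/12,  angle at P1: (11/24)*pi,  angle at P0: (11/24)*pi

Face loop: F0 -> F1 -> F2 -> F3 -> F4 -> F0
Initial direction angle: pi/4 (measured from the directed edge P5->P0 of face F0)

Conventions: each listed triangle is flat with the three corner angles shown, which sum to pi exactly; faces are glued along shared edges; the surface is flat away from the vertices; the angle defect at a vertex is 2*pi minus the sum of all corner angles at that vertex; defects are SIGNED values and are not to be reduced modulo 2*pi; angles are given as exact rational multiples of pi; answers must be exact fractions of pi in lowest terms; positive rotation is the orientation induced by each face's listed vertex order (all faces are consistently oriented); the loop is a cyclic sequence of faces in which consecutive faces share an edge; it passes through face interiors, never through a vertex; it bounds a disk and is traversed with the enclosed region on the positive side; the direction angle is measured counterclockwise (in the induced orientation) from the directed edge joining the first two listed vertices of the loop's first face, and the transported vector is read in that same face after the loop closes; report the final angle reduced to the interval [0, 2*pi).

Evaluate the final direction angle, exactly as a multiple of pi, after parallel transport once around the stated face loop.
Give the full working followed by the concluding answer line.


enclosed vertex P5: corner angles sum to (7/6)*pi, defect = 2*pi - (7/6)*pi = (5/6)*pi
adding the enclosed defects to the starting angle (mod 2*pi, induced orientation) gives the holonomy
final angle = pi/4 + (5/6)*pi = (13/12)*pi (mod 2*pi)

Answer: final direction angle = (13/12)*pi


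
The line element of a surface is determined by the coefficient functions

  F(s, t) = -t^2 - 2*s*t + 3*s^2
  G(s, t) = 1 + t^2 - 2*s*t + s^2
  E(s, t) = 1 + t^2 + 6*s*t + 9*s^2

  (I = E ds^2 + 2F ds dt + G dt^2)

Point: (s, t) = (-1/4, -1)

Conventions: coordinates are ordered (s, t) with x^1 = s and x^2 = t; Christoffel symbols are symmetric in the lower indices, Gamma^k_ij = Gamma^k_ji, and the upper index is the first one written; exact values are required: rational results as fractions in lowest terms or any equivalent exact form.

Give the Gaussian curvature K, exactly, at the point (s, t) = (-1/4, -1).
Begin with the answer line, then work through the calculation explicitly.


Answer: K = -256/1369

E = 65/16, F = -21/16, G = 25/16, EG - F^2 = 37/8 at the point
E_s = -21/2, E_t = -7/2, F_s = 1/2, F_t = 5/2, G_s = 3/2, G_t = -3/2
E_tt = 2, F_st = -2, G_ss = 2
Evaluate Brioschi's two determinant matrices M1, M2 and divide by (EG - F^2)^2.
M1 = [[-E_tt/2 + F_st - G_ss/2, E_s/2, F_s - E_t/2], [F_t - G_s/2, E, F], [G_t/2, F, G]] = [[-4, -21/4, 9/4], [7/4, 65/16, -21/16], [-3/4, -21/16, 25/16]]; det M1 = -61/8
M2 = [[0, E_t/2, G_s/2], [E_t/2, E, F], [G_s/2, F, G]] = [[0, -7/4, 3/4], [-7/4, 65/16, -21/16], [3/4, -21/16, 25/16]]; det M2 = -29/8
det M1 - det M2 = -4; K = -4 / (37/8)^2 = -256/1369


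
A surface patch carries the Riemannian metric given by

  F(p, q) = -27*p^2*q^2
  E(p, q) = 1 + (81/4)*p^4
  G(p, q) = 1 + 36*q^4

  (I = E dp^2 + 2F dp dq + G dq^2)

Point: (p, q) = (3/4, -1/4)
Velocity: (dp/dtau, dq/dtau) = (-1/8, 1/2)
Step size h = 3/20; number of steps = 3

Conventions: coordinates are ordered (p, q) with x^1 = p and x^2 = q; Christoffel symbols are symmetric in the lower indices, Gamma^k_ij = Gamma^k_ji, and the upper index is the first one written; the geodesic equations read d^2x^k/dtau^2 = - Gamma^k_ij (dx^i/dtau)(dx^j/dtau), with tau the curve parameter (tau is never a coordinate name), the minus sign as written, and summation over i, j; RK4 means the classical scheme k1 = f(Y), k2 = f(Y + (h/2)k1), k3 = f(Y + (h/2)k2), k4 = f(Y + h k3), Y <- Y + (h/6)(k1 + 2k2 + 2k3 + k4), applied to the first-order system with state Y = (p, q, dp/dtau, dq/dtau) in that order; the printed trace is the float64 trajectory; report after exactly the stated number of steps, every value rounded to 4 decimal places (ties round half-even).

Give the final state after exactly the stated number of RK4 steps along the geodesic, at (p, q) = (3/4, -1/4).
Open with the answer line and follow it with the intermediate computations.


Answer: p = 0.6684, q = -0.0228, dp/dtau = -0.2277, dq/dtau = 0.5066

f(Y) = (dp/dtau, dq/dtau, -Gamma^p_ij Y'^i Y'^j, -Gamma^q_ij Y'^i Y'^j) with the Gammas evaluated at the stage position; h = 0.150000; intermediate values shown to 6 dp
step 0: p = 0.7500, q = -0.2500, dp/dtau = -0.1250, dq/dtau = 0.5000
step 1:
  k1: at (p, q) = (0.750000, -0.250000), (dp/dtau, dq/dtau) = (-0.125000, 0.500000); Gamma_ppp = 2.263682, Gamma_ppq = 0.000000, Gamma_pqq = 1.006081, Gamma_qpp = -0.335360, Gamma_qpq = 0.000000, Gamma_qqq = -0.149049; k1 = (-0.125000, 0.500000, -0.286890, 0.042502)
  k2: at (p, q) = (0.740625, -0.212500), (dp/dtau, dq/dtau) = (-0.146517, 0.503188); Gamma_ppp = 2.295934, Gamma_ppq = 0.000000, Gamma_pqq = 0.878332, Gamma_qpp = -0.252011, Gamma_qpq = 0.000000, Gamma_qqq = -0.096409; k2 = (-0.146517, 0.503188, -0.271679, 0.029821)
  k3: at (p, q) = (0.739011, -0.212261), (dp/dtau, dq/dtau) = (-0.145376, 0.502237); Gamma_ppp = 2.298038, Gamma_ppq = 0.000000, Gamma_pqq = 0.880065, Gamma_qpp = -0.252775, Gamma_qpq = 0.000000, Gamma_qqq = -0.096804; k3 = (-0.145376, 0.502237, -0.270556, 0.029760)
  k4: at (p, q) = (0.728194, -0.174665), (dp/dtau, dq/dtau) = (-0.165583, 0.504464); Gamma_ppp = 2.324587, Gamma_ppq = 0.000000, Gamma_pqq = 0.743434, Gamma_qpp = -0.178320, Gamma_qpq = 0.000000, Gamma_qqq = -0.057029; k4 = (-0.165583, 0.504464, -0.252927, 0.019402)
  Y <- Y + (h/6)(k1 + 2k2 + 2k3 + k4): p = 0.7281, q = -0.1746, dp/dtau = -0.1656, dq/dtau = 0.5045
step 2:
  k1: at (p, q) = (0.728141, -0.174617), (dp/dtau, dq/dtau) = (-0.165607, 0.504527); Gamma_ppp = 2.324664, Gamma_ppq = 0.000000, Gamma_pqq = 0.743311, Gamma_qpp = -0.178255, Gamma_qpq = 0.000000, Gamma_qqq = -0.056997; k1 = (-0.165607, 0.504527, -0.252963, 0.019397)
  k2: at (p, q) = (0.715720, -0.136778), (dp/dtau, dq/dtau) = (-0.184579, 0.505981); Gamma_ppp = 2.347114, Gamma_ppq = 0.000000, Gamma_pqq = 0.598060, Gamma_qpp = -0.114292, Gamma_qpq = 0.000000, Gamma_qqq = -0.029122; k2 = (-0.184579, 0.505981, -0.233079, 0.011350)
  k3: at (p, q) = (0.714297, -0.136669), (dp/dtau, dq/dtau) = (-0.183088, 0.505378); Gamma_ppp = 2.348800, Gamma_ppq = 0.000000, Gamma_pqq = 0.599204, Gamma_qpp = -0.114647, Gamma_qpq = 0.000000, Gamma_qqq = -0.029248; k3 = (-0.183088, 0.505378, -0.231775, 0.011313)
  k4: at (p, q) = (0.700678, -0.098811), (dp/dtau, dq/dtau) = (-0.200373, 0.506224); Gamma_ppp = 2.367632, Gamma_ppq = 0.000000, Gamma_pqq = 0.445182, Gamma_qpp = -0.062780, Gamma_qpq = 0.000000, Gamma_qqq = -0.011804; k4 = (-0.200373, 0.506224, -0.209143, 0.005546)
  Y <- Y + (h/6)(k1 + 2k2 + 2k3 + k4): p = 0.7006, q = -0.0988, dp/dtau = -0.2004, dq/dtau = 0.5063
step 3:
  k1: at (p, q) = (0.700608, -0.098780), (dp/dtau, dq/dtau) = (-0.200403, 0.506283); Gamma_ppp = 2.367708, Gamma_ppq = 0.000000, Gamma_pqq = 0.445106, Gamma_qpp = -0.062757, Gamma_qpq = 0.000000, Gamma_qqq = -0.011798; k1 = (-0.200403, 0.506283, -0.209181, 0.005544)
  k2: at (p, q) = (0.685578, -0.060809), (dp/dtau, dq/dtau) = (-0.216091, 0.506699); Gamma_ppp = 2.384061, Gamma_ppq = 0.000000, Gamma_pqq = 0.281948, Gamma_qpp = -0.025008, Gamma_qpq = 0.000000, Gamma_qqq = -0.002958; k2 = (-0.216091, 0.506699, -0.183713, 0.001927)
  k3: at (p, q) = (0.684401, -0.060778), (dp/dtau, dq/dtau) = (-0.214181, 0.506428); Gamma_ppp = 2.385155, Gamma_ppq = 0.000000, Gamma_pqq = 0.282417, Gamma_qpp = -0.025080, Gamma_qpq = 0.000000, Gamma_qqq = -0.002970; k3 = (-0.214181, 0.506428, -0.181847, 0.001912)
  k4: at (p, q) = (0.668481, -0.022816), (dp/dtau, dq/dtau) = (-0.227680, 0.506570); Gamma_ppp = 2.398669, Gamma_ppq = 0.000000, Gamma_pqq = 0.109160, Gamma_qpp = -0.003726, Gamma_qpq = 0.000000, Gamma_qqq = -0.000170; k4 = (-0.227680, 0.506570, -0.152354, 0.000237)
  Y <- Y + (h/6)(k1 + 2k2 + 2k3 + k4): p = 0.6684, q = -0.0228, dp/dtau = -0.2277, dq/dtau = 0.5066


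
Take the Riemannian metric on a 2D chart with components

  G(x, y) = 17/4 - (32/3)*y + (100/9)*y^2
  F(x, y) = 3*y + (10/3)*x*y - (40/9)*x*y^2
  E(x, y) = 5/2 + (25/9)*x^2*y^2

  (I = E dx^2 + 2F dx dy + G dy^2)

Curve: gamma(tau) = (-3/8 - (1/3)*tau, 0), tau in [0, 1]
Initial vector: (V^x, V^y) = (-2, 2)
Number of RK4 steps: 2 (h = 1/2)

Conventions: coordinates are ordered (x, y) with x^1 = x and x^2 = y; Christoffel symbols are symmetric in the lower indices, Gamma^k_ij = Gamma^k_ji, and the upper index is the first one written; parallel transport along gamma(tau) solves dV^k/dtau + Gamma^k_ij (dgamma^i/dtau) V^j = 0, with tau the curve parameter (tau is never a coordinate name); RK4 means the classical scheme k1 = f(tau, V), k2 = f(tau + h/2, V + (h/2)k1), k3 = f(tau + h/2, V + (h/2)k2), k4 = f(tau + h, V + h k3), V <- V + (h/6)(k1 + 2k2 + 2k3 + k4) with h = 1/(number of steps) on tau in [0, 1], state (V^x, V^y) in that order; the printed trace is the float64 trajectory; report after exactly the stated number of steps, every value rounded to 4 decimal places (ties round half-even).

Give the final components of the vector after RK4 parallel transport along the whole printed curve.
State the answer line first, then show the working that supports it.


Answer: V^x = -2.0000, V^y = 2.0000

gamma'(tau) = (-1/3, 0); f(tau, V)^k = -Gamma^k_ij(gamma(tau)) gamma'^i(tau) V^j; h = 1/2; intermediate values shown to 6 dp
curve data and Christoffel symbols at the stage parameters:
  tau = 0.000000: gamma = (-0.375000, 0.000000), gamma' = (-0.333333, 0.000000); Gamma_xxx = 0.000000, Gamma_xxy = 0.000000, Gamma_xyy = 0.700000, Gamma_yxx = 0.000000, Gamma_yxy = 0.000000, Gamma_yyy = -1.254902
  tau = 0.250000: gamma = (-0.458333, 0.000000), gamma' = (-0.333333, 0.000000); Gamma_xxx = 0.000000, Gamma_xxy = 0.000000, Gamma_xyy = 0.588889, Gamma_yxx = 0.000000, Gamma_yxy = 0.000000, Gamma_yyy = -1.254902
  tau = 0.500000: gamma = (-0.541667, 0.000000), gamma' = (-0.333333, 0.000000); Gamma_xxx = 0.000000, Gamma_xxy = 0.000000, Gamma_xyy = 0.477778, Gamma_yxx = 0.000000, Gamma_yxy = 0.000000, Gamma_yyy = -1.254902
  tau = 0.750000: gamma = (-0.625000, 0.000000), gamma' = (-0.333333, 0.000000); Gamma_xxx = 0.000000, Gamma_xxy = 0.000000, Gamma_xyy = 0.366667, Gamma_yxx = 0.000000, Gamma_yxy = 0.000000, Gamma_yyy = -1.254902
  tau = 1.000000: gamma = (-0.708333, 0.000000), gamma' = (-0.333333, 0.000000); Gamma_xxx = 0.000000, Gamma_xxy = 0.000000, Gamma_xyy = 0.255556, Gamma_yxx = 0.000000, Gamma_yxy = 0.000000, Gamma_yyy = -1.254902
step 0: V^x = -2.0000, V^y = 2.0000
step 1: k1 = (0.000000, 0.000000), k2 = (0.000000, 0.000000), k3 = (0.000000, 0.000000), k4 = (0.000000, 0.000000); V <- V + (h/6)(k1 + 2k2 + 2k3 + k4): V^x = -2.0000, V^y = 2.0000
step 2: k1 = (0.000000, 0.000000), k2 = (0.000000, 0.000000), k3 = (0.000000, 0.000000), k4 = (0.000000, 0.000000); V <- V + (h/6)(k1 + 2k2 + 2k3 + k4): V^x = -2.0000, V^y = 2.0000
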